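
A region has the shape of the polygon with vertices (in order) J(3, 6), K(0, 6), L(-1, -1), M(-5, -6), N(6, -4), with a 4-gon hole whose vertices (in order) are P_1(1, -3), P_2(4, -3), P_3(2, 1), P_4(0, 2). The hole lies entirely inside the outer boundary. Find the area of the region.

Outer boundary:
Σ = (18) + (6) + (1) + (56) + (48) = 129
Area = |Σ|/2 = 64.5.
Hole:
Apply the shoelace (surveyor's) formula: 2A = Σ (x_i·y_{i+1} − x_{i+1}·y_i), indices taken mod 4.
Σ = (9) + (10) + (4) + (-2) = 21
Area = |Σ|/2 = 10.5.
Net area = 64.5 − 10.5 = 54.

54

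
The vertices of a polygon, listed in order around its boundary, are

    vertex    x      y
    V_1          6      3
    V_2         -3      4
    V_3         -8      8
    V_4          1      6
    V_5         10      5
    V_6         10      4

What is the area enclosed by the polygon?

37

Cross-terms: 33, 8, -56, -55, -10, 6  ⇒  Σ = -74
Area = |Σ|/2 = 37.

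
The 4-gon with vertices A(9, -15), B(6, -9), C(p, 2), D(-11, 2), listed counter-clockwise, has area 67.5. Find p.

-5

Write out the shoelace sum; only the two edges meeting at C involve p:
2·Area = [(6·2 − p·(-9)) + (p·2 − (-11)·2)] + 156
       = 11·p + 190 = 135
⇒ p = -5.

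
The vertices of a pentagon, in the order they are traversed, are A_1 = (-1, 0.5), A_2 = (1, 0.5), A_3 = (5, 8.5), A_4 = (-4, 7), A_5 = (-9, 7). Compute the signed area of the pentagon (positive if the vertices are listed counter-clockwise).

55.75

Apply the surveyor's formula: 2A = Σ (x_i·y_{i+1} − x_{i+1}·y_i), indices taken mod 5.
A_1→A_2: (-1)(0.5) − (1)(0.5) = -1
A_2→A_3: (1)(8.5) − (5)(0.5) = 6
A_3→A_4: (5)(7) − (-4)(8.5) = 69
A_4→A_5: (-4)(7) − (-9)(7) = 35
A_5→A_1: (-9)(0.5) − (-1)(7) = 2.5
Σ = 111.5
Signed area = Σ/2 = 55.75 (positive ⇒ counter-clockwise traversal).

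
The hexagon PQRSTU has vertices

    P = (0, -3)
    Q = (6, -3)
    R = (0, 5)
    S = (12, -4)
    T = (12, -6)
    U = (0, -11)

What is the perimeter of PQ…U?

|PQ| = √((6)² + (0)²) = √36 = 6
|QR| = √((-6)² + (8)²) = √100 = 10
|RS| = √((12)² + (-9)²) = √225 = 15
|ST| = √((0)² + (-2)²) = √4 = 2
|TU| = √((-12)² + (-5)²) = √169 = 13
|UP| = √((0)² + (8)²) = √64 = 8
Perimeter = 6 + 10 + 15 + 2 + 13 + 8 = 54.

54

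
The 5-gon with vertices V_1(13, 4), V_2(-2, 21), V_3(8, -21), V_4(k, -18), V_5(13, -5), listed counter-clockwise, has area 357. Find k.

22

Write out the shoelace sum; only the two edges meeting at V_4 involve k:
2·Area = [(8·(-18) − k·(-21)) + (k·(-5) − 13·(-18))] + 272
       = 16·k + 362 = 714
⇒ k = 22.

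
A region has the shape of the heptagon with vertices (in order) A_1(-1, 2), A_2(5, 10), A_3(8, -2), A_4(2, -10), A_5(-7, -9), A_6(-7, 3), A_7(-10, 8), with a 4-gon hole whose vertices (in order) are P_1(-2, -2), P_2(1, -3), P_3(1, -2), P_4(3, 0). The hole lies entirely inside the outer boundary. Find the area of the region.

Outer boundary:
Σ = (-20) + (-90) + (-76) + (-88) + (-84) + (-26) + (-12) = -396
Area = |Σ|/2 = 198.
Hole:
Apply the shoelace (surveyor's) formula: 2A = Σ (x_i·y_{i+1} − x_{i+1}·y_i), indices taken mod 4.
Σ = (8) + (1) + (6) + (-6) = 9
Area = |Σ|/2 = 4.5.
Net area = 198 − 4.5 = 193.5.

193.5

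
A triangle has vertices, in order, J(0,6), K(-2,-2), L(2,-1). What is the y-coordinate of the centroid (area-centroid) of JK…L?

1

Apply the surveyor's formula. First the cross-terms c_i = x_i·y_{i+1} − x_{i+1}·y_i:
  12, 6, 12  ⇒  2A = 30, A = 15.
Then Σ (y_i + y_{i+1})·c_i = 90, so ȳ = 90 / (6·15) = 1.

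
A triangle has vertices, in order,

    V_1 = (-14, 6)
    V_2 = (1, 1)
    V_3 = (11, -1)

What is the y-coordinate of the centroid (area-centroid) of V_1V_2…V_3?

2

Apply the shoelace formula. First the cross-terms c_i = x_i·y_{i+1} − x_{i+1}·y_i:
  -20, -12, 52  ⇒  2A = 20, A = 10.
Then Σ (y_i + y_{i+1})·c_i = 120, so ȳ = 120 / (6·10) = 2.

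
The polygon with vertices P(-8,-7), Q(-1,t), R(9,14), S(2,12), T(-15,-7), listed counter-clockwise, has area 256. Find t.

-14

Write out the shoelace sum; only the two edges meeting at Q involve t:
2·Area = [((-8)·t − (-1)·(-7)) + ((-1)·14 − 9·t)] + 295
       = -17·t + 274 = 512
⇒ t = -14.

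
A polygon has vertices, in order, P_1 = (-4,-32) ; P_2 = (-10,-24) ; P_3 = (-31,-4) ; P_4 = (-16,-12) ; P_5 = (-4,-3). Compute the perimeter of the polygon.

100

|P_1P_2| = √((-6)² + (8)²) = √100 = 10
|P_2P_3| = √((-21)² + (20)²) = √841 = 29
|P_3P_4| = √((15)² + (-8)²) = √289 = 17
|P_4P_5| = √((12)² + (9)²) = √225 = 15
|P_5P_1| = √((0)² + (-29)²) = √841 = 29
Perimeter = 10 + 29 + 17 + 15 + 29 = 100.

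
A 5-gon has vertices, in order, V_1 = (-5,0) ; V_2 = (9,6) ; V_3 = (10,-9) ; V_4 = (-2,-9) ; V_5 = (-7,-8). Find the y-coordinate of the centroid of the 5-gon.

Apply the shoelace (surveyor's) formula. First the cross-terms c_i = x_i·y_{i+1} − x_{i+1}·y_i:
  -30, -141, -108, -47, -40  ⇒  2A = -366, A = -183.
Then Σ (y_i + y_{i+1})·c_i = 3306, so ȳ = 3306 / (6·(-183)) = -551/183.

-551/183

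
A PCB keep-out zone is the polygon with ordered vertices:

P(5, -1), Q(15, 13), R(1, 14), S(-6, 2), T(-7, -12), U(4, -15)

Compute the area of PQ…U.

P→Q: (5)(13) − (15)(-1) = 80
Q→R: (15)(14) − (1)(13) = 197
R→S: (1)(2) − (-6)(14) = 86
S→T: (-6)(-12) − (-7)(2) = 86
T→U: (-7)(-15) − (4)(-12) = 153
U→P: (4)(-1) − (5)(-15) = 71
Σ = 673
Area = |Σ|/2 = 336.5.

336.5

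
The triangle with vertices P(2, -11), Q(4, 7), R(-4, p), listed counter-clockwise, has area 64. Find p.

-1

Write out the shoelace sum; only the two edges meeting at R involve p:
2·Area = [(4·p − (-4)·7) + ((-4)·(-11) − 2·p)] + 58
       = 2·p + 130 = 128
⇒ p = -1.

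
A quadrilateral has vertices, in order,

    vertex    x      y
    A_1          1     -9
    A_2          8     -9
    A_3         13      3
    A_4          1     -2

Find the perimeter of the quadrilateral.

|A_1A_2| = √((7)² + (0)²) = √49 = 7
|A_2A_3| = √((5)² + (12)²) = √169 = 13
|A_3A_4| = √((-12)² + (-5)²) = √169 = 13
|A_4A_1| = √((0)² + (-7)²) = √49 = 7
Perimeter = 7 + 13 + 13 + 7 = 40.

40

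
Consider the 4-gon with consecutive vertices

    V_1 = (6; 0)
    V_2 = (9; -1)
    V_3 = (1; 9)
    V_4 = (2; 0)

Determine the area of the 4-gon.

Apply the shoelace (surveyor's) formula: 2A = Σ (x_i·y_{i+1} − x_{i+1}·y_i), indices taken mod 4.
V_1→V_2: (6)(-1) − (9)(0) = -6
V_2→V_3: (9)(9) − (1)(-1) = 82
V_3→V_4: (1)(0) − (2)(9) = -18
V_4→V_1: (2)(0) − (6)(0) = 0
Σ = 58
Area = |Σ|/2 = 29.

29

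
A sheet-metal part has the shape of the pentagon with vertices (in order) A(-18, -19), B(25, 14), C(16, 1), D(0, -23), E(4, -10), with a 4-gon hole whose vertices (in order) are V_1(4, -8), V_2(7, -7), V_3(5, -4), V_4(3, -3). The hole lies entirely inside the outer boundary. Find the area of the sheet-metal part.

Outer boundary:
Apply the shoelace formula: 2A = Σ (x_i·y_{i+1} − x_{i+1}·y_i), indices taken mod 5.
Cross-terms: 223, -199, -368, 92, -256  ⇒  Σ = -508
Area = |Σ|/2 = 254.
Hole:
Apply the shoelace formula: 2A = Σ (x_i·y_{i+1} − x_{i+1}·y_i), indices taken mod 4.
Σ = (28) + (7) + (-3) + (-12) = 20
Area = |Σ|/2 = 10.
Net area = 254 − 10 = 244.

244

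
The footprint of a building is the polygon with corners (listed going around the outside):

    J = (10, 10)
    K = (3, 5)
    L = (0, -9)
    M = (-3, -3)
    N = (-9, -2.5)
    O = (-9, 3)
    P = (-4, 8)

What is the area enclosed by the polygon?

141.5

Σ = (20) + (-27) + (-27) + (-19.5) + (-49.5) + (-60) + (-120) = -283
Area = |Σ|/2 = 141.5.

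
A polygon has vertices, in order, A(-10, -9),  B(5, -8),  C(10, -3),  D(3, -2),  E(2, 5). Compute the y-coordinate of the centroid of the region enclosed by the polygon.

Apply the shoelace (surveyor's) formula. First the cross-terms c_i = x_i·y_{i+1} − x_{i+1}·y_i:
  125, 65, -11, 19, 32  ⇒  2A = 230, A = 115.
Then Σ (y_i + y_{i+1})·c_i = -2856, so ȳ = -2856 / (6·115) = -476/115.

-476/115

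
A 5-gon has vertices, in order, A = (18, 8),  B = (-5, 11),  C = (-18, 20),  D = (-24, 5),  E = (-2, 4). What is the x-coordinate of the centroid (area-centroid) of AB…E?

-613/69

Apply the shoelace (surveyor's) formula. First the cross-terms c_i = x_i·y_{i+1} − x_{i+1}·y_i:
  238, 98, 390, -86, -88  ⇒  2A = 552, A = 276.
Then Σ (x_i + x_{i+1})·c_i = -14712, so x̄ = -14712 / (6·276) = -613/69.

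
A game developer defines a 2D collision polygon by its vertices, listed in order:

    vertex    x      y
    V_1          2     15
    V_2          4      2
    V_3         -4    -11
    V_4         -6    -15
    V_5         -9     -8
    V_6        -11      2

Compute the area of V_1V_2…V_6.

Apply the shoelace (surveyor's) formula: 2A = Σ (x_i·y_{i+1} − x_{i+1}·y_i), indices taken mod 6.
Σ = (-56) + (-36) + (-6) + (-87) + (-106) + (-169) = -460
Area = |Σ|/2 = 230.

230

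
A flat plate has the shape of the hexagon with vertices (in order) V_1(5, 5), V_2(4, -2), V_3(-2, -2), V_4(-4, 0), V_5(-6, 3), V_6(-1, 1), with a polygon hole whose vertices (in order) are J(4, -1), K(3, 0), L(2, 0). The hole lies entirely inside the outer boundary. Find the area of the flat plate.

Outer boundary:
V_1→V_2: (5)(-2) − (4)(5) = -30
V_2→V_3: (4)(-2) − (-2)(-2) = -12
V_3→V_4: (-2)(0) − (-4)(-2) = -8
V_4→V_5: (-4)(3) − (-6)(0) = -12
V_5→V_6: (-6)(1) − (-1)(3) = -3
V_6→V_1: (-1)(5) − (5)(1) = -10
Σ = -75
Area = |Σ|/2 = 37.5.
Hole:
Cross-terms: 3, 0, -2  ⇒  Σ = 1
Area = |Σ|/2 = 0.5.
Net area = 37.5 − 0.5 = 37.

37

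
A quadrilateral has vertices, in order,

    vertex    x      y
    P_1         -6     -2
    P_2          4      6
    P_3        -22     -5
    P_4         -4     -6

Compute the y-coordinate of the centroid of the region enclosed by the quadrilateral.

-2

Apply Gauss's area formula. First the cross-terms c_i = x_i·y_{i+1} − x_{i+1}·y_i:
  -28, 112, 112, -28  ⇒  2A = 168, A = 84.
Then Σ (y_i + y_{i+1})·c_i = -1008, so ȳ = -1008 / (6·84) = -2.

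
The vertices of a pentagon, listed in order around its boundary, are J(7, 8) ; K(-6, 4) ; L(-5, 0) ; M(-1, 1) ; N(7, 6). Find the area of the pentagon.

46

Apply the shoelace formula: 2A = Σ (x_i·y_{i+1} − x_{i+1}·y_i), indices taken mod 5.
J→K: (7)(4) − (-6)(8) = 76
K→L: (-6)(0) − (-5)(4) = 20
L→M: (-5)(1) − (-1)(0) = -5
M→N: (-1)(6) − (7)(1) = -13
N→J: (7)(8) − (7)(6) = 14
Σ = 92
Area = |Σ|/2 = 46.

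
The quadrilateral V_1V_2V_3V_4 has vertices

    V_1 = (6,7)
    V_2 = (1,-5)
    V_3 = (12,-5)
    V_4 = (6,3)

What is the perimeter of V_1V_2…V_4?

38

|V_1V_2| = √((-5)² + (-12)²) = √169 = 13
|V_2V_3| = √((11)² + (0)²) = √121 = 11
|V_3V_4| = √((-6)² + (8)²) = √100 = 10
|V_4V_1| = √((0)² + (4)²) = √16 = 4
Perimeter = 13 + 11 + 10 + 4 = 38.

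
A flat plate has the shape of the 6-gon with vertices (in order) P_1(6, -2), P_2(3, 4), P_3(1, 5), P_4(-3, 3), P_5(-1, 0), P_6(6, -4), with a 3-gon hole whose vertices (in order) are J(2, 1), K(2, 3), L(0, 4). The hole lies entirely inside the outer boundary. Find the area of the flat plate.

Outer boundary:
Apply the surveyor's formula: 2A = Σ (x_i·y_{i+1} − x_{i+1}·y_i), indices taken mod 6.
Σ = (30) + (11) + (18) + (3) + (4) + (12) = 78
Area = |Σ|/2 = 39.
Hole:
Σ = (4) + (8) + (-8) = 4
Area = |Σ|/2 = 2.
Net area = 39 − 2 = 37.

37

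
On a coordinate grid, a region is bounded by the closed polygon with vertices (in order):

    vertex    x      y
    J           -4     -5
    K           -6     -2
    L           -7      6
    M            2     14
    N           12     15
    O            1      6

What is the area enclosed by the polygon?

122

Apply the shoelace (surveyor's) formula: 2A = Σ (x_i·y_{i+1} − x_{i+1}·y_i), indices taken mod 6.
J→K: (-4)(-2) − (-6)(-5) = -22
K→L: (-6)(6) − (-7)(-2) = -50
L→M: (-7)(14) − (2)(6) = -110
M→N: (2)(15) − (12)(14) = -138
N→O: (12)(6) − (1)(15) = 57
O→J: (1)(-5) − (-4)(6) = 19
Σ = -244
Area = |Σ|/2 = 122.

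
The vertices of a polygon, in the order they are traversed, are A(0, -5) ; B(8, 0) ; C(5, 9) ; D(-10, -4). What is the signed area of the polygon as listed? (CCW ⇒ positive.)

116

Σ = (40) + (72) + (70) + (50) = 232
Signed area = Σ/2 = 116 (positive ⇒ counter-clockwise traversal).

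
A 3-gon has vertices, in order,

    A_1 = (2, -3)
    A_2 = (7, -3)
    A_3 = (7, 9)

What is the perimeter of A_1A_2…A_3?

30

|A_1A_2| = √((5)² + (0)²) = √25 = 5
|A_2A_3| = √((0)² + (12)²) = √144 = 12
|A_3A_1| = √((-5)² + (-12)²) = √169 = 13
Perimeter = 5 + 12 + 13 = 30.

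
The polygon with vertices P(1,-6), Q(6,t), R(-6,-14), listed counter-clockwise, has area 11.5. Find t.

The doubled signed area Σ (x_i y_{i+1} − x_{i+1} y_i) is linear in t.
With t=0 it equals 2; the coefficient of t is 7 (from the two edges through Q).
So 7·t + 2 = 2·11.5 = 23 ⇒ t = 3.

3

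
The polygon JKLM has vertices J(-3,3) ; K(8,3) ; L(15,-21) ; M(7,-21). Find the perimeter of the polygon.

70

|JK| = √((11)² + (0)²) = √121 = 11
|KL| = √((7)² + (-24)²) = √625 = 25
|LM| = √((-8)² + (0)²) = √64 = 8
|MJ| = √((-10)² + (24)²) = √676 = 26
Perimeter = 11 + 25 + 8 + 26 = 70.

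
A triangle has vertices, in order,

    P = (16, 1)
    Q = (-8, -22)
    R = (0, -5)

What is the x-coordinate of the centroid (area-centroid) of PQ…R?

8/3

Apply the surveyor's formula. First the cross-terms c_i = x_i·y_{i+1} − x_{i+1}·y_i:
  -344, 40, 80  ⇒  2A = -224, A = -112.
Then Σ (x_i + x_{i+1})·c_i = -1792, so x̄ = -1792 / (6·(-112)) = 8/3.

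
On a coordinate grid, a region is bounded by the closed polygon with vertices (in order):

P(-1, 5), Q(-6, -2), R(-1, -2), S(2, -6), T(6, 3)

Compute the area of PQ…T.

63.5

Apply Gauss's area formula: 2A = Σ (x_i·y_{i+1} − x_{i+1}·y_i), indices taken mod 5.
P→Q: (-1)(-2) − (-6)(5) = 32
Q→R: (-6)(-2) − (-1)(-2) = 10
R→S: (-1)(-6) − (2)(-2) = 10
S→T: (2)(3) − (6)(-6) = 42
T→P: (6)(5) − (-1)(3) = 33
Σ = 127
Area = |Σ|/2 = 63.5.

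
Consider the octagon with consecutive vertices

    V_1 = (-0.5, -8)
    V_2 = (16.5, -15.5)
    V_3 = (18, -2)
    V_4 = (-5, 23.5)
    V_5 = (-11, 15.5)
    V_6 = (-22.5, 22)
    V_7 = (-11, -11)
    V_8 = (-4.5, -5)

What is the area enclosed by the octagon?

807.5

Apply the shoelace formula: 2A = Σ (x_i·y_{i+1} − x_{i+1}·y_i), indices taken mod 8.
Cross-terms: 139.75, 246, 413, 181, 106.75, 489.5, 5.5, 33.5  ⇒  Σ = 1615
Area = |Σ|/2 = 807.5.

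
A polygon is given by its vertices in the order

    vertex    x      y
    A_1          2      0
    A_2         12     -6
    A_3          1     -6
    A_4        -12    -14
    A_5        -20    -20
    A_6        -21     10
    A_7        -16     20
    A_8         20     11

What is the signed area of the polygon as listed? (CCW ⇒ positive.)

-841

Apply the shoelace (surveyor's) formula: 2A = Σ (x_i·y_{i+1} − x_{i+1}·y_i), indices taken mod 8.
Σ = (-12) + (-66) + (-86) + (-40) + (-620) + (-260) + (-576) + (-22) = -1682
Signed area = Σ/2 = -841 (negative ⇒ clockwise traversal).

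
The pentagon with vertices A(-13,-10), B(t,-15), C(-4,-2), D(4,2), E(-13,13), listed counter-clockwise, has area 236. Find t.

-5

Write out the shoelace sum; only the two edges meeting at B involve t:
2·Area = [((-13)·(-15) − t·(-10)) + (t·(-2) − (-4)·(-15))] + 377
       = 8·t + 512 = 472
⇒ t = -5.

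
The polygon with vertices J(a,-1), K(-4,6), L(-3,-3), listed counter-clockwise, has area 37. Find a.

Write out the shoelace sum; only the two edges meeting at J involve a:
2·Area = [((-3)·(-1) − a·(-3)) + (a·6 − (-4)·(-1))] + 30
       = 9·a + 29 = 74
⇒ a = 5.

5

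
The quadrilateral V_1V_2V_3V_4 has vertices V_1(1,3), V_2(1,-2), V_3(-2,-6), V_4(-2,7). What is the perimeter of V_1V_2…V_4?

|V_1V_2| = √((0)² + (-5)²) = √25 = 5
|V_2V_3| = √((-3)² + (-4)²) = √25 = 5
|V_3V_4| = √((0)² + (13)²) = √169 = 13
|V_4V_1| = √((3)² + (-4)²) = √25 = 5
Perimeter = 5 + 5 + 13 + 5 = 28.

28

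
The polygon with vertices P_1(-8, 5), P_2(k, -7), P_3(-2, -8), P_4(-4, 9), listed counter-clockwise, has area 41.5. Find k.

The doubled signed area Σ (x_i y_{i+1} − x_{i+1} y_i) is linear in k.
With k=0 it equals 44; the coefficient of k is -13 (from the two edges through P_2).
So -13·k + 44 = 2·41.5 = 83 ⇒ k = -3.

-3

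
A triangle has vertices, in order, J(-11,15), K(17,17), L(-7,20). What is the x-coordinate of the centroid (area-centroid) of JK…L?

Apply Gauss's area formula. First the cross-terms c_i = x_i·y_{i+1} − x_{i+1}·y_i:
  -442, 459, 115  ⇒  2A = 132, A = 66.
Then Σ (x_i + x_{i+1})·c_i = -132, so x̄ = -132 / (6·66) = -1/3.

-1/3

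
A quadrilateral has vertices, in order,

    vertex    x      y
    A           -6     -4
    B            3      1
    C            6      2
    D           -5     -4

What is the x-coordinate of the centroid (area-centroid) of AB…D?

Apply Gauss's area formula. First the cross-terms c_i = x_i·y_{i+1} − x_{i+1}·y_i:
  6, 0, -14, -4  ⇒  2A = -12, A = -6.
Then Σ (x_i + x_{i+1})·c_i = 12, so x̄ = 12 / (6·(-6)) = -1/3.

-1/3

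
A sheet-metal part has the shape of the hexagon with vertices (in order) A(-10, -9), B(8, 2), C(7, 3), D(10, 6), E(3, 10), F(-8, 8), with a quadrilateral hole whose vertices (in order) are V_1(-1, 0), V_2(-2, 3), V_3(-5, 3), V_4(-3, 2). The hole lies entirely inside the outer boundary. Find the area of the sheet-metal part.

Outer boundary:
Apply the shoelace formula: 2A = Σ (x_i·y_{i+1} − x_{i+1}·y_i), indices taken mod 6.
A→B: (-10)(2) − (8)(-9) = 52
B→C: (8)(3) − (7)(2) = 10
C→D: (7)(6) − (10)(3) = 12
D→E: (10)(10) − (3)(6) = 82
E→F: (3)(8) − (-8)(10) = 104
F→A: (-8)(-9) − (-10)(8) = 152
Σ = 412
Area = |Σ|/2 = 206.
Hole:
Apply Gauss's area formula: 2A = Σ (x_i·y_{i+1} − x_{i+1}·y_i), indices taken mod 4.
Σ = (-3) + (9) + (-1) + (2) = 7
Area = |Σ|/2 = 3.5.
Net area = 206 − 3.5 = 202.5.

202.5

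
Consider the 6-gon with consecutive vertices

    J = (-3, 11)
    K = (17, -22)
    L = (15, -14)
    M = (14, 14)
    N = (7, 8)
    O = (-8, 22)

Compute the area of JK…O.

293.5

Σ = (-121) + (92) + (406) + (14) + (218) + (-22) = 587
Area = |Σ|/2 = 293.5.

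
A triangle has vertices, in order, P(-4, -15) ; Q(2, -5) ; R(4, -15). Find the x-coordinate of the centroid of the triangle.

2/3

Apply the shoelace formula. First the cross-terms c_i = x_i·y_{i+1} − x_{i+1}·y_i:
  50, -10, -120  ⇒  2A = -80, A = -40.
Then Σ (x_i + x_{i+1})·c_i = -160, so x̄ = -160 / (6·(-40)) = 2/3.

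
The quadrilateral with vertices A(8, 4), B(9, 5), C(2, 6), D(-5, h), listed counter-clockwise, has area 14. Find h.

The doubled signed area Σ (x_i y_{i+1} − x_{i+1} y_i) is linear in h.
With h=0 it equals 58; the coefficient of h is -6 (from the two edges through D).
So -6·h + 58 = 2·14 = 28 ⇒ h = 5.

5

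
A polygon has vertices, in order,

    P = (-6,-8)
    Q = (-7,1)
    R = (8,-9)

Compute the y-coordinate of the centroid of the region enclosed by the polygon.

Apply the shoelace formula. First the cross-terms c_i = x_i·y_{i+1} − x_{i+1}·y_i:
  -62, 55, -118  ⇒  2A = -125, A = -62.5.
Then Σ (y_i + y_{i+1})·c_i = 2000, so ȳ = 2000 / (6·(-62.5)) = -16/3.

-16/3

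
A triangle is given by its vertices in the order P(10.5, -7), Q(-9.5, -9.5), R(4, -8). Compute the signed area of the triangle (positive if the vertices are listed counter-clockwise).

Σ = (-166.25) + (114) + (56) = 3.75
Signed area = Σ/2 = 1.875 (positive ⇒ counter-clockwise traversal).

1.875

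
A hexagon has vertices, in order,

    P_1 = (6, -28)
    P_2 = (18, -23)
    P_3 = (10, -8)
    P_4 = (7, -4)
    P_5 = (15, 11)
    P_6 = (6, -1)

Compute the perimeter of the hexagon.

94

|P_1P_2| = √((12)² + (5)²) = √169 = 13
|P_2P_3| = √((-8)² + (15)²) = √289 = 17
|P_3P_4| = √((-3)² + (4)²) = √25 = 5
|P_4P_5| = √((8)² + (15)²) = √289 = 17
|P_5P_6| = √((-9)² + (-12)²) = √225 = 15
|P_6P_1| = √((0)² + (-27)²) = √729 = 27
Perimeter = 13 + 17 + 5 + 17 + 15 + 27 = 94.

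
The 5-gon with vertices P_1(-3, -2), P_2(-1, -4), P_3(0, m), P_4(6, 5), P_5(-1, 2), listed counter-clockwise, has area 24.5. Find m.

Write out the shoelace sum; only the two edges meeting at P_3 involve m:
2·Area = [((-1)·m − 0·(-4)) + (0·5 − 6·m)] + 35
       = -7·m + 35 = 49
⇒ m = -2.

-2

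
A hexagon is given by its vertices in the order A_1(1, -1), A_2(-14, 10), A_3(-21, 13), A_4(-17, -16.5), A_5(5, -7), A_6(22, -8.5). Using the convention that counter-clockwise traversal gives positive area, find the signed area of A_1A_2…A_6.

Apply the shoelace formula: 2A = Σ (x_i·y_{i+1} − x_{i+1}·y_i), indices taken mod 6.
Σ = (-4) + (28) + (567.5) + (201.5) + (111.5) + (-13.5) = 891
Signed area = Σ/2 = 445.5 (positive ⇒ counter-clockwise traversal).

445.5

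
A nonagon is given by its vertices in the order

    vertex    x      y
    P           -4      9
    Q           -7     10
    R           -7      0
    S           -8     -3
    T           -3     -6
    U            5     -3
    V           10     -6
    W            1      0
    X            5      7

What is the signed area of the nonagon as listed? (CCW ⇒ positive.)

Apply the shoelace formula: 2A = Σ (x_i·y_{i+1} − x_{i+1}·y_i), indices taken mod 9.
P→Q: (-4)(10) − (-7)(9) = 23
Q→R: (-7)(0) − (-7)(10) = 70
R→S: (-7)(-3) − (-8)(0) = 21
S→T: (-8)(-6) − (-3)(-3) = 39
T→U: (-3)(-3) − (5)(-6) = 39
U→V: (5)(-6) − (10)(-3) = 0
V→W: (10)(0) − (1)(-6) = 6
W→X: (1)(7) − (5)(0) = 7
X→P: (5)(9) − (-4)(7) = 73
Σ = 278
Signed area = Σ/2 = 139 (positive ⇒ counter-clockwise traversal).

139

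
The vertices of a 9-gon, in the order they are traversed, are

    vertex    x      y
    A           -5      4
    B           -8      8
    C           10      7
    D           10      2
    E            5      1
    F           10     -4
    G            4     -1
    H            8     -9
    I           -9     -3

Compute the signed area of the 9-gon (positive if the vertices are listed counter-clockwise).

-201

Apply the shoelace formula: 2A = Σ (x_i·y_{i+1} − x_{i+1}·y_i), indices taken mod 9.
A→B: (-5)(8) − (-8)(4) = -8
B→C: (-8)(7) − (10)(8) = -136
C→D: (10)(2) − (10)(7) = -50
D→E: (10)(1) − (5)(2) = 0
E→F: (5)(-4) − (10)(1) = -30
F→G: (10)(-1) − (4)(-4) = 6
G→H: (4)(-9) − (8)(-1) = -28
H→I: (8)(-3) − (-9)(-9) = -105
I→A: (-9)(4) − (-5)(-3) = -51
Σ = -402
Signed area = Σ/2 = -201 (negative ⇒ clockwise traversal).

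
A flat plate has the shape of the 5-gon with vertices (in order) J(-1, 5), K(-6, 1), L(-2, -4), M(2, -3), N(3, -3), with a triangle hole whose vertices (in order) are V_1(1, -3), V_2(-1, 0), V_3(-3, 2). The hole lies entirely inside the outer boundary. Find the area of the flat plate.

41

Outer boundary:
J→K: (-1)(1) − (-6)(5) = 29
K→L: (-6)(-4) − (-2)(1) = 26
L→M: (-2)(-3) − (2)(-4) = 14
M→N: (2)(-3) − (3)(-3) = 3
N→J: (3)(5) − (-1)(-3) = 12
Σ = 84
Area = |Σ|/2 = 42.
Hole:
Apply the shoelace formula: 2A = Σ (x_i·y_{i+1} − x_{i+1}·y_i), indices taken mod 3.
Cross-terms: -3, -2, 7  ⇒  Σ = 2
Area = |Σ|/2 = 1.
Net area = 42 − 1 = 41.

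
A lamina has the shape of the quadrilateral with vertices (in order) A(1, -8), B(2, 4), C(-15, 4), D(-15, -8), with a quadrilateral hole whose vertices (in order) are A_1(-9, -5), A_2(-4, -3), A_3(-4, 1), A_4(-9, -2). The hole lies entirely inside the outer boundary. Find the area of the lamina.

180.5

Outer boundary:
Σ = (20) + (68) + (180) + (128) = 396
Area = |Σ|/2 = 198.
Hole:
Σ = (7) + (-16) + (17) + (27) = 35
Area = |Σ|/2 = 17.5.
Net area = 198 − 17.5 = 180.5.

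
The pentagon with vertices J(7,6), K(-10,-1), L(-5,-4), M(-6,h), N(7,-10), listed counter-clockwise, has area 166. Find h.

-8

The doubled signed area Σ (x_i y_{i+1} − x_{i+1} y_i) is linear in h.
With h=0 it equals 236; the coefficient of h is -12 (from the two edges through M).
So -12·h + 236 = 2·166 = 332 ⇒ h = -8.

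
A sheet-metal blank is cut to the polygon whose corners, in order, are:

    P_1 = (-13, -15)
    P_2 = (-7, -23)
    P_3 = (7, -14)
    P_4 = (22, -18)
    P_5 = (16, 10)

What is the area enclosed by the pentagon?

516.5

Σ = (194) + (259) + (182) + (508) + (-110) = 1033
Area = |Σ|/2 = 516.5.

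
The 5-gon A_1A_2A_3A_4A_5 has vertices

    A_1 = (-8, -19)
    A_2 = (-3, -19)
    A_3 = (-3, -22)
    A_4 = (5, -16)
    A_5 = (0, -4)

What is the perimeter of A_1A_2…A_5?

|A_1A_2| = √((5)² + (0)²) = √25 = 5
|A_2A_3| = √((0)² + (-3)²) = √9 = 3
|A_3A_4| = √((8)² + (6)²) = √100 = 10
|A_4A_5| = √((-5)² + (12)²) = √169 = 13
|A_5A_1| = √((-8)² + (-15)²) = √289 = 17
Perimeter = 5 + 3 + 10 + 13 + 17 = 48.

48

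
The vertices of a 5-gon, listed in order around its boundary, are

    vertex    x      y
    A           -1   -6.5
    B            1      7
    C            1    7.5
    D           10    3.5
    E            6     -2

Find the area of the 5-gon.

76.75

Apply the shoelace formula: 2A = Σ (x_i·y_{i+1} − x_{i+1}·y_i), indices taken mod 5.
Cross-terms: -0.5, 0.5, -71.5, -41, -41  ⇒  Σ = -153.5
Area = |Σ|/2 = 76.75.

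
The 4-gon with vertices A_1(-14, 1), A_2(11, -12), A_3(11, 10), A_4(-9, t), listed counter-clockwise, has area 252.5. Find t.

1

Write out the shoelace sum; only the two edges meeting at A_4 involve t:
2·Area = [(11·t − (-9)·10) + ((-9)·1 − (-14)·t)] + 399
       = 25·t + 480 = 505
⇒ t = 1.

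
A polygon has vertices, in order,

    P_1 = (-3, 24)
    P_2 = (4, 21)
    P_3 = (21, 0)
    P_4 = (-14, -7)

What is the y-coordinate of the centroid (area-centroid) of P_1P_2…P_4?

149/23

Apply the shoelace (surveyor's) formula. First the cross-terms c_i = x_i·y_{i+1} − x_{i+1}·y_i:
  -159, -441, -147, -357  ⇒  2A = -1104, A = -552.
Then Σ (y_i + y_{i+1})·c_i = -21456, so ȳ = -21456 / (6·(-552)) = 149/23.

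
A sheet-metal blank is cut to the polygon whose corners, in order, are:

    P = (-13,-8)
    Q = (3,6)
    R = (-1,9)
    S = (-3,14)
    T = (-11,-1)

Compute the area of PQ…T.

112

Apply Gauss's area formula: 2A = Σ (x_i·y_{i+1} − x_{i+1}·y_i), indices taken mod 5.
Cross-terms: -54, 33, 13, 157, 75  ⇒  Σ = 224
Area = |Σ|/2 = 112.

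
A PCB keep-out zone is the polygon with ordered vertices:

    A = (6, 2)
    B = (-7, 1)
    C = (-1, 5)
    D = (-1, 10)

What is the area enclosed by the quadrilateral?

A→B: (6)(1) − (-7)(2) = 20
B→C: (-7)(5) − (-1)(1) = -34
C→D: (-1)(10) − (-1)(5) = -5
D→A: (-1)(2) − (6)(10) = -62
Σ = -81
Area = |Σ|/2 = 40.5.

40.5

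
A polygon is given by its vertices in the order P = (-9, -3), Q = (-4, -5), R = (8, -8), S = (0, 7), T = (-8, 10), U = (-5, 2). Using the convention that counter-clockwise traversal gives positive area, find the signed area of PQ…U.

Σ = (33) + (72) + (56) + (56) + (34) + (33) = 284
Signed area = Σ/2 = 142 (positive ⇒ counter-clockwise traversal).

142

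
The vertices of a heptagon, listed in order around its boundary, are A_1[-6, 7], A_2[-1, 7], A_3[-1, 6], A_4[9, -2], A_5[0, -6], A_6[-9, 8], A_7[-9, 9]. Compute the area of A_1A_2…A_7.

Apply the surveyor's formula: 2A = Σ (x_i·y_{i+1} − x_{i+1}·y_i), indices taken mod 7.
Cross-terms: -35, 1, -52, -54, -54, -9, -9  ⇒  Σ = -212
Area = |Σ|/2 = 106.

106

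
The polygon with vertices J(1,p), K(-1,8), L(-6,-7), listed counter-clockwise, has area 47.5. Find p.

Write out the shoelace sum; only the two edges meeting at J involve p:
2·Area = [((-6)·p − 1·(-7)) + (1·8 − (-1)·p)] + 55
       = -5·p + 70 = 95
⇒ p = -5.

-5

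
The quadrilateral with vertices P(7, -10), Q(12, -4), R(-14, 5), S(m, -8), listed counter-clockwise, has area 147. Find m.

-2

Write out the shoelace sum; only the two edges meeting at S involve m:
2·Area = [((-14)·(-8) − m·5) + (m·(-10) − 7·(-8))] + 96
       = -15·m + 264 = 294
⇒ m = -2.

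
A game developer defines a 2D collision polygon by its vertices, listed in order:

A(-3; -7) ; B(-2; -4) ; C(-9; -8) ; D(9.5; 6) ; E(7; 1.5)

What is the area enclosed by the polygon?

36.125

Apply Gauss's area formula: 2A = Σ (x_i·y_{i+1} − x_{i+1}·y_i), indices taken mod 5.
Σ = (-2) + (-20) + (22) + (-27.75) + (-44.5) = -72.25
Area = |Σ|/2 = 36.125.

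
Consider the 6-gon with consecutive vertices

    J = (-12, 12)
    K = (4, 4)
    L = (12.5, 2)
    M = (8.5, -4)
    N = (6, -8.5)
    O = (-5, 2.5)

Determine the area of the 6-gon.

155.375

Apply the shoelace formula: 2A = Σ (x_i·y_{i+1} − x_{i+1}·y_i), indices taken mod 6.
Σ = (-96) + (-42) + (-67) + (-48.25) + (-27.5) + (-30) = -310.75
Area = |Σ|/2 = 155.375.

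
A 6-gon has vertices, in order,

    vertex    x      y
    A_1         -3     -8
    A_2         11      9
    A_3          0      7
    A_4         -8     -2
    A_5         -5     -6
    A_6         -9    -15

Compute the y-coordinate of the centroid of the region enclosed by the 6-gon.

69/280

Apply the shoelace formula. First the cross-terms c_i = x_i·y_{i+1} − x_{i+1}·y_i:
  61, 77, 56, 38, 21, 27  ⇒  2A = 280, A = 140.
Then Σ (y_i + y_{i+1})·c_i = 207, so ȳ = 207 / (6·140) = 69/280.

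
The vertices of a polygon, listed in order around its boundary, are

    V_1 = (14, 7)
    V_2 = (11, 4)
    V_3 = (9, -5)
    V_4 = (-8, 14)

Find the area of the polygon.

139

Apply the surveyor's formula: 2A = Σ (x_i·y_{i+1} − x_{i+1}·y_i), indices taken mod 4.
V_1→V_2: (14)(4) − (11)(7) = -21
V_2→V_3: (11)(-5) − (9)(4) = -91
V_3→V_4: (9)(14) − (-8)(-5) = 86
V_4→V_1: (-8)(7) − (14)(14) = -252
Σ = -278
Area = |Σ|/2 = 139.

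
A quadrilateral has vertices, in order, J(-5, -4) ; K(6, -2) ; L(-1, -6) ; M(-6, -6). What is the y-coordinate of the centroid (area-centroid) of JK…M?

Apply the shoelace (surveyor's) formula. First the cross-terms c_i = x_i·y_{i+1} − x_{i+1}·y_i:
  34, -38, -30, -6  ⇒  2A = -40, A = -20.
Then Σ (y_i + y_{i+1})·c_i = 520, so ȳ = 520 / (6·(-20)) = -13/3.

-13/3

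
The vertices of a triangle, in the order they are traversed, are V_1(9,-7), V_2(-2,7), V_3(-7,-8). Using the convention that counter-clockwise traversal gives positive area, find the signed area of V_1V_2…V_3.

117.5

Apply Gauss's area formula: 2A = Σ (x_i·y_{i+1} − x_{i+1}·y_i), indices taken mod 3.
V_1→V_2: (9)(7) − (-2)(-7) = 49
V_2→V_3: (-2)(-8) − (-7)(7) = 65
V_3→V_1: (-7)(-7) − (9)(-8) = 121
Σ = 235
Signed area = Σ/2 = 117.5 (positive ⇒ counter-clockwise traversal).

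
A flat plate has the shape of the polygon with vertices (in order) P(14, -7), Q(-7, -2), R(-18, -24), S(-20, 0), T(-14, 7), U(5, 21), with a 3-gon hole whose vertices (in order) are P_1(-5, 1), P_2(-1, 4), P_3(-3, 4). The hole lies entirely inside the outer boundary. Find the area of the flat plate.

608.5

Outer boundary:
Apply the surveyor's formula: 2A = Σ (x_i·y_{i+1} − x_{i+1}·y_i), indices taken mod 6.
Cross-terms: -77, 132, -480, -140, -329, -329  ⇒  Σ = -1223
Area = |Σ|/2 = 611.5.
Hole:
Cross-terms: -19, 8, 17  ⇒  Σ = 6
Area = |Σ|/2 = 3.
Net area = 611.5 − 3 = 608.5.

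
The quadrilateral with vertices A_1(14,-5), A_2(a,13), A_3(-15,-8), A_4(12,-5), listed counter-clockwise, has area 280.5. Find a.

-1

Write out the shoelace sum; only the two edges meeting at A_2 involve a:
2·Area = [(14·13 − a·(-5)) + (a·(-8) − (-15)·13)] + 181
       = -3·a + 558 = 561
⇒ a = -1.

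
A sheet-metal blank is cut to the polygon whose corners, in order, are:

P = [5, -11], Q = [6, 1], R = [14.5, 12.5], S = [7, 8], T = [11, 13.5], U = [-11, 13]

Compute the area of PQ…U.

P→Q: (5)(1) − (6)(-11) = 71
Q→R: (6)(12.5) − (14.5)(1) = 60.5
R→S: (14.5)(8) − (7)(12.5) = 28.5
S→T: (7)(13.5) − (11)(8) = 6.5
T→U: (11)(13) − (-11)(13.5) = 291.5
U→P: (-11)(-11) − (5)(13) = 56
Σ = 514
Area = |Σ|/2 = 257.

257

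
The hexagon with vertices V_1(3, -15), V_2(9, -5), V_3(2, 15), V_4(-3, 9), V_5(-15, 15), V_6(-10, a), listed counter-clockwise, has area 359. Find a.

The doubled signed area Σ (x_i y_{i+1} − x_{i+1} y_i) is linear in a.
With a=0 it equals 718; the coefficient of a is -18 (from the two edges through V_6).
So -18·a + 718 = 2·359 = 718 ⇒ a = 0.

0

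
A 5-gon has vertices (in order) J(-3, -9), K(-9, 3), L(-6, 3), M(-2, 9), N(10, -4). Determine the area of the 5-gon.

165.5

Σ = (-90) + (-9) + (-48) + (-82) + (-102) = -331
Area = |Σ|/2 = 165.5.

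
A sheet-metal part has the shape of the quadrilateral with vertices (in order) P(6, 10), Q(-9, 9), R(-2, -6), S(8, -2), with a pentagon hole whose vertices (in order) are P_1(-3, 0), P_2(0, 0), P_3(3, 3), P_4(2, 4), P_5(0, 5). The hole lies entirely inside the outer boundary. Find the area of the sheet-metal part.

Outer boundary:
P→Q: (6)(9) − (-9)(10) = 144
Q→R: (-9)(-6) − (-2)(9) = 72
R→S: (-2)(-2) − (8)(-6) = 52
S→P: (8)(10) − (6)(-2) = 92
Σ = 360
Area = |Σ|/2 = 180.
Hole:
Apply the shoelace formula: 2A = Σ (x_i·y_{i+1} − x_{i+1}·y_i), indices taken mod 5.
P_1→P_2: (-3)(0) − (0)(0) = 0
P_2→P_3: (0)(3) − (3)(0) = 0
P_3→P_4: (3)(4) − (2)(3) = 6
P_4→P_5: (2)(5) − (0)(4) = 10
P_5→P_1: (0)(0) − (-3)(5) = 15
Σ = 31
Area = |Σ|/2 = 15.5.
Net area = 180 − 15.5 = 164.5.

164.5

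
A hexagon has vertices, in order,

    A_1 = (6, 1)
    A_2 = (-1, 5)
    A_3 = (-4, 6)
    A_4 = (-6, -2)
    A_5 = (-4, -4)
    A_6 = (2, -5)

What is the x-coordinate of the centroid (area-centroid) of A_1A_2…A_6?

-7/11

Apply the shoelace (surveyor's) formula. First the cross-terms c_i = x_i·y_{i+1} − x_{i+1}·y_i:
  31, 14, 44, 16, 28, 32  ⇒  2A = 165, A = 82.5.
Then Σ (x_i + x_{i+1})·c_i = -315, so x̄ = -315 / (6·82.5) = -7/11.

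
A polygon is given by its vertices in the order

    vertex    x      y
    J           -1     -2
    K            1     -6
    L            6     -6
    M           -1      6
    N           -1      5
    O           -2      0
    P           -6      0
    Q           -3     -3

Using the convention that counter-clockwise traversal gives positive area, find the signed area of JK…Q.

50

Apply the surveyor's formula: 2A = Σ (x_i·y_{i+1} − x_{i+1}·y_i), indices taken mod 8.
Cross-terms: 8, 30, 30, 1, 10, 0, 18, 3  ⇒  Σ = 100
Signed area = Σ/2 = 50 (positive ⇒ counter-clockwise traversal).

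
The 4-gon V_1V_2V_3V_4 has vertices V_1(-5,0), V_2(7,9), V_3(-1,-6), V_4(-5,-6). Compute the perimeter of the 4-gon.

|V_1V_2| = √((12)² + (9)²) = √225 = 15
|V_2V_3| = √((-8)² + (-15)²) = √289 = 17
|V_3V_4| = √((-4)² + (0)²) = √16 = 4
|V_4V_1| = √((0)² + (6)²) = √36 = 6
Perimeter = 15 + 17 + 4 + 6 = 42.

42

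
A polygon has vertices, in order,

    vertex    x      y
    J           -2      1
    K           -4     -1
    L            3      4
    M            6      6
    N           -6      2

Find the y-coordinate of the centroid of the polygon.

Apply Gauss's area formula. First the cross-terms c_i = x_i·y_{i+1} − x_{i+1}·y_i:
  6, -13, -6, 48, -2  ⇒  2A = 33, A = 16.5.
Then Σ (y_i + y_{i+1})·c_i = 279, so ȳ = 279 / (6·16.5) = 31/11.

31/11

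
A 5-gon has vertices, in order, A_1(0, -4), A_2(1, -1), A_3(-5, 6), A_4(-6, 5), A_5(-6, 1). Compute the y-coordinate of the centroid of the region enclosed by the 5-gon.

89/96

Apply the surveyor's formula. First the cross-terms c_i = x_i·y_{i+1} − x_{i+1}·y_i:
  4, 1, 11, 24, 24  ⇒  2A = 64, A = 32.
Then Σ (y_i + y_{i+1})·c_i = 178, so ȳ = 178 / (6·32) = 89/96.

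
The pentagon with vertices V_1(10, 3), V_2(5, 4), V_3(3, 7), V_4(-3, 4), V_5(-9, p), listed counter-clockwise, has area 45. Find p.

The doubled signed area Σ (x_i y_{i+1} − x_{i+1} y_i) is linear in p.
With p=0 it equals 90; the coefficient of p is -13 (from the two edges through V_5).
So -13·p + 90 = 2·45 = 90 ⇒ p = 0.

0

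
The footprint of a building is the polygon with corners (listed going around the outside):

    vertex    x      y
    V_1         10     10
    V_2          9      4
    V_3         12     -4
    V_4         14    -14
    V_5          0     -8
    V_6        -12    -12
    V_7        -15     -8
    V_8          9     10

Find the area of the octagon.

313

Apply Gauss's area formula: 2A = Σ (x_i·y_{i+1} − x_{i+1}·y_i), indices taken mod 8.
V_1→V_2: (10)(4) − (9)(10) = -50
V_2→V_3: (9)(-4) − (12)(4) = -84
V_3→V_4: (12)(-14) − (14)(-4) = -112
V_4→V_5: (14)(-8) − (0)(-14) = -112
V_5→V_6: (0)(-12) − (-12)(-8) = -96
V_6→V_7: (-12)(-8) − (-15)(-12) = -84
V_7→V_8: (-15)(10) − (9)(-8) = -78
V_8→V_1: (9)(10) − (10)(10) = -10
Σ = -626
Area = |Σ|/2 = 313.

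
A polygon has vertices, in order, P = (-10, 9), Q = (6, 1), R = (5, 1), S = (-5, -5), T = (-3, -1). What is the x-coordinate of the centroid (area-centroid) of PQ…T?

-138/65

Apply the shoelace (surveyor's) formula. First the cross-terms c_i = x_i·y_{i+1} − x_{i+1}·y_i:
  -64, 1, -20, -10, -37  ⇒  2A = -130, A = -65.
Then Σ (x_i + x_{i+1})·c_i = 828, so x̄ = 828 / (6·(-65)) = -138/65.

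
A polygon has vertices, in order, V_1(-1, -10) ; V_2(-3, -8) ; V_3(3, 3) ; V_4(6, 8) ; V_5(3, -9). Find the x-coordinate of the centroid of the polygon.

319/177

Apply Gauss's area formula. First the cross-terms c_i = x_i·y_{i+1} − x_{i+1}·y_i:
  -22, 15, 6, -78, -39  ⇒  2A = -118, A = -59.
Then Σ (x_i + x_{i+1})·c_i = -638, so x̄ = -638 / (6·(-59)) = 319/177.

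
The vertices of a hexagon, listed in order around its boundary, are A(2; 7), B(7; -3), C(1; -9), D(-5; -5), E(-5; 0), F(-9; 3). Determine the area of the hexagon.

Σ = (-55) + (-60) + (-50) + (-25) + (-15) + (-69) = -274
Area = |Σ|/2 = 137.

137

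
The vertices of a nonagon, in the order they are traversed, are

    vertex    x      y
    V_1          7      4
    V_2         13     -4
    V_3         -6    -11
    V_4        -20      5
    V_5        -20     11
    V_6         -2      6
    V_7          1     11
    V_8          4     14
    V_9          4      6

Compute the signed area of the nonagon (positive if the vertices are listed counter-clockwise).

Apply the shoelace (surveyor's) formula: 2A = Σ (x_i·y_{i+1} − x_{i+1}·y_i), indices taken mod 9.
V_1→V_2: (7)(-4) − (13)(4) = -80
V_2→V_3: (13)(-11) − (-6)(-4) = -167
V_3→V_4: (-6)(5) − (-20)(-11) = -250
V_4→V_5: (-20)(11) − (-20)(5) = -120
V_5→V_6: (-20)(6) − (-2)(11) = -98
V_6→V_7: (-2)(11) − (1)(6) = -28
V_7→V_8: (1)(14) − (4)(11) = -30
V_8→V_9: (4)(6) − (4)(14) = -32
V_9→V_1: (4)(4) − (7)(6) = -26
Σ = -831
Signed area = Σ/2 = -415.5 (negative ⇒ clockwise traversal).

-415.5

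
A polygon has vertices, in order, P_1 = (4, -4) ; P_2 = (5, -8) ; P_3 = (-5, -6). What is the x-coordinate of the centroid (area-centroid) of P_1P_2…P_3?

Apply Gauss's area formula. First the cross-terms c_i = x_i·y_{i+1} − x_{i+1}·y_i:
  -12, -70, 44  ⇒  2A = -38, A = -19.
Then Σ (x_i + x_{i+1})·c_i = -152, so x̄ = -152 / (6·(-19)) = 4/3.

4/3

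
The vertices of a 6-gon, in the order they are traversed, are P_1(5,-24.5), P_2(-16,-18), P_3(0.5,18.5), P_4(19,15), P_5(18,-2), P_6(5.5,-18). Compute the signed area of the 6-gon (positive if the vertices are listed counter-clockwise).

Apply the shoelace formula: 2A = Σ (x_i·y_{i+1} − x_{i+1}·y_i), indices taken mod 6.
P_1→P_2: (5)(-18) − (-16)(-24.5) = -482
P_2→P_3: (-16)(18.5) − (0.5)(-18) = -287
P_3→P_4: (0.5)(15) − (19)(18.5) = -344
P_4→P_5: (19)(-2) − (18)(15) = -308
P_5→P_6: (18)(-18) − (5.5)(-2) = -313
P_6→P_1: (5.5)(-24.5) − (5)(-18) = -44.75
Σ = -1778.75
Signed area = Σ/2 = -889.375 (negative ⇒ clockwise traversal).

-889.375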